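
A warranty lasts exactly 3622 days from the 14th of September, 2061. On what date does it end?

August 15, 2071

+365 (one year) → Sep 14, 2062 (3257 left).
+365 (one year) → Sep 14, 2063 (2892 left).
+366 (one year; includes Feb 29, 2064) → Sep 14, 2064 (2526 left).
+365 (one year) → Sep 14, 2065 (2161 left).
+365 (one year) → Sep 14, 2066 (1796 left).
+365 (one year) → Sep 14, 2067 (1431 left).
+366 (one year; includes Feb 29, 2068) → Sep 14, 2068 (1065 left).
+365 (one year) → Sep 14, 2069 (700 left).
+365 (one year) → Sep 14, 2070 (335 left).
Sep has 30 days: +17 → Oct 1, 2070 (318 left).
Oct has 31 days: +31 → Nov 1, 2070 (287 left).
Nov has 30 days: +30 → Dec 1, 2070 (257 left).
Dec has 31 days: +31 → Jan 1, 2071 (226 left).
Jan has 31 days: +31 → Feb 1, 2071 (195 left).
Feb has 28 days: +28 → Mar 1, 2071 (167 left).
Mar has 31 days: +31 → Apr 1, 2071 (136 left).
Apr has 30 days: +30 → May 1, 2071 (106 left).
May has 31 days: +31 → Jun 1, 2071 (75 left).
Jun has 30 days: +30 → Jul 1, 2071 (45 left).
Jul has 31 days: +31 → Aug 1, 2071 (14 left).
+14 → Aug 15, 2071.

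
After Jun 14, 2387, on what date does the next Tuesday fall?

Jun 14, 2387 is a Sunday.
From Sunday to the next Tuesday is 2 days.
Jun 14, 2387 + 2 = Jun 16, 2387.

June 16, 2387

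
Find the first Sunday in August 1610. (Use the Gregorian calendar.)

August 1, 1610 is a Sunday.
The first Sunday is therefore August 1 (same day).

August 1, 1610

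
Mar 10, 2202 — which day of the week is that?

Doomsday rule: the anchor day for the 2200s is Friday. For year 02: 2÷12 = 0 r 2, and 2÷4 = 0, so 0+2+0 = 2.
Friday + 2 ≡ Sunday — that's 2202's doomsday.
In March the doomsday date is Mar 14.
Mar 10 is 4 days before Mar 14; 4 mod 7 = 4, so Sunday − 4 = Wednesday.

Wednesday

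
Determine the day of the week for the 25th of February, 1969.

January 1, 1969 is a Wednesday.
Jan 1, 1969 → Feb 1, 1969: 31 days (January has 31).
Feb 1, 1969 → Feb 25, 1969: 24 days.
Total: 55 days.
55 mod 7 = 6, so Wednesday + 6 = Tuesday.

Tuesday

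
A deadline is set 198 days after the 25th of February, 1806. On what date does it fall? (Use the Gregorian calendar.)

September 11, 1806

Feb has 28 days: +4 → Mar 1, 1806 (194 left).
Mar has 31 days: +31 → Apr 1, 1806 (163 left).
Apr has 30 days: +30 → May 1, 1806 (133 left).
May has 31 days: +31 → Jun 1, 1806 (102 left).
Jun has 30 days: +30 → Jul 1, 1806 (72 left).
Jul has 31 days: +31 → Aug 1, 1806 (41 left).
Aug has 31 days: +31 → Sep 1, 1806 (10 left).
+10 → Sep 11, 1806.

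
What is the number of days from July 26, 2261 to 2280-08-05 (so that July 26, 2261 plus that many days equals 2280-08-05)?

6950

Jul 26, 2261 → Jul 26, 2262: 365 days.
Jul 26, 2262 → Jul 26, 2263: 365 days.
Jul 26, 2263 → Jul 26, 2264: 366 days (Feb 29, 2264 is in that span).
Jul 26, 2264 → Jul 26, 2265: 365 days.
Jul 26, 2265 → Jul 26, 2266: 365 days.
Jul 26, 2266 → Jul 26, 2267: 365 days.
Jul 26, 2267 → Jul 26, 2268: 366 days (Feb 29, 2268 is in that span).
Jul 26, 2268 → Jul 26, 2269: 365 days.
Jul 26, 2269 → Jul 26, 2270: 365 days.
Jul 26, 2270 → Jul 26, 2271: 365 days.
Jul 26, 2271 → Jul 26, 2272: 366 days (Feb 29, 2272 is in that span).
Jul 26, 2272 → Jul 26, 2273: 365 days.
Jul 26, 2273 → Jul 26, 2274: 365 days.
Jul 26, 2274 → Jul 26, 2275: 365 days.
Jul 26, 2275 → Jul 26, 2276: 366 days (Feb 29, 2276 is in that span).
Jul 26, 2276 → Jul 26, 2277: 365 days.
Jul 26, 2277 → Jul 26, 2278: 365 days.
Jul 26, 2278 → Jul 26, 2279: 365 days.
Jul 26, 2279 → Aug 26, 2279: 31 days (July has 31).
Aug 26, 2279 → Sep 26, 2279: 31 days (August has 31).
Sep 26, 2279 → Oct 26, 2279: 30 days (September has 30).
Oct 26, 2279 → Nov 26, 2279: 31 days (October has 31).
Nov 26, 2279 → Dec 26, 2279: 30 days (November has 30).
Dec 26, 2279 → Jan 26, 2280: 31 days (December has 31).
Jan 26, 2280 → Feb 26, 2280: 31 days (January has 31).
Feb 26, 2280 → Mar 26, 2280: 29 days (February has 29).
Mar 26, 2280 → Apr 26, 2280: 31 days (March has 31).
Apr 26, 2280 → May 26, 2280: 30 days (April has 30).
May 26, 2280 → Jun 26, 2280: 31 days (May has 31).
Jun 26, 2280 → Jul 26, 2280: 30 days (June has 30).
Jul 26, 2280 → Aug 5, 2280: 10 days.
Total: 6950 days.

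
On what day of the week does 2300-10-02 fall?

Doomsday rule: the anchor day for the 2300s is Wednesday. For year 00: 0÷12 = 0 r 0, and 0÷4 = 0, so 0+0+0 = 0.
Wednesday + 0 ≡ Wednesday — that's 2300's doomsday.
In October the doomsday date is Oct 10.
Oct 2 is 8 days before Oct 10; 8 mod 7 = 1, so Wednesday − 1 = Tuesday.

Tuesday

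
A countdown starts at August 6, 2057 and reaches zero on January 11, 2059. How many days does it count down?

Aug 6, 2057 → Aug 6, 2058: 365 days.
Aug 6, 2058 → Sep 6, 2058: 31 days (August has 31).
Sep 6, 2058 → Oct 6, 2058: 30 days (September has 30).
Oct 6, 2058 → Nov 6, 2058: 31 days (October has 31).
Nov 6, 2058 → Dec 6, 2058: 30 days (November has 30).
Dec 6, 2058 → Jan 6, 2059: 31 days (December has 31).
Jan 6, 2059 → Jan 11, 2059: 5 days.
Total: 523 days.

523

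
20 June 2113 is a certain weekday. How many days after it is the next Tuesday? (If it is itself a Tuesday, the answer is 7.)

7

Jun 20, 2113 is a Tuesday.
From Tuesday to the next Tuesday is 7 days.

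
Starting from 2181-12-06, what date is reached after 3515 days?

+365 (one year) → Dec 6, 2182 (3150 left).
+365 (one year) → Dec 6, 2183 (2785 left).
+366 (one year; includes Feb 29, 2184) → Dec 6, 2184 (2419 left).
+365 (one year) → Dec 6, 2185 (2054 left).
+365 (one year) → Dec 6, 2186 (1689 left).
+365 (one year) → Dec 6, 2187 (1324 left).
+366 (one year; includes Feb 29, 2188) → Dec 6, 2188 (958 left).
+365 (one year) → Dec 6, 2189 (593 left).
+365 (one year) → Dec 6, 2190 (228 left).
Dec has 31 days: +26 → Jan 1, 2191 (202 left).
Jan has 31 days: +31 → Feb 1, 2191 (171 left).
Feb has 28 days: +28 → Mar 1, 2191 (143 left).
Mar has 31 days: +31 → Apr 1, 2191 (112 left).
Apr has 30 days: +30 → May 1, 2191 (82 left).
May has 31 days: +31 → Jun 1, 2191 (51 left).
Jun has 30 days: +30 → Jul 1, 2191 (21 left).
+21 → Jul 22, 2191.

July 22, 2191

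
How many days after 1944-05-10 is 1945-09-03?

May 10, 1944 → May 10, 1945: 365 days.
May 10, 1945 → Jun 10, 1945: 31 days (May has 31).
Jun 10, 1945 → Jul 10, 1945: 30 days (June has 30).
Jul 10, 1945 → Aug 10, 1945: 31 days (July has 31).
Aug 10, 1945 → Sep 3, 1945: 24 days.
Total: 481 days.

481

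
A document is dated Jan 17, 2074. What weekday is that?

Doomsday rule: the anchor day for the 2000s is Tuesday. For year 74: 74÷12 = 6 r 2, and 2÷4 = 0, so 6+2+0 = 8.
Tuesday + 8 ≡ Wednesday — that's 2074's doomsday.
In January the doomsday date is Jan 3 (2074 is not a leap year).
Jan 17 is 14 days after Jan 3; 14 mod 7 = 0, so Wednesday + 0 = Wednesday.

Wednesday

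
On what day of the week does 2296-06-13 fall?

Saturday

Doomsday rule: the anchor day for the 2200s is Friday. For year 96: 96÷12 = 8 r 0, and 0÷4 = 0, so 8+0+0 = 8.
Friday + 8 ≡ Saturday — that's 2296's doomsday.
In June the doomsday date is Jun 6.
Jun 13 is 7 days after Jun 6; 7 mod 7 = 0, so Saturday + 0 = Saturday.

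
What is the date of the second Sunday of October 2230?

October 1, 2230 is a Friday.
The first Sunday is therefore October 3 (2 days later).
The second Sunday is 3 + 1×7 = October 10.

October 10, 2230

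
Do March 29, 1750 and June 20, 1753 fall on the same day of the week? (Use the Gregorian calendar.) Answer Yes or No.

From Mar 29, 1750 to Jun 20, 1753 is 1179 days.
1179 mod 7 = 3, so they are different weekdays.
(Mar 29, 1750 is a Sunday; Jun 20, 1753 is a Wednesday.)

No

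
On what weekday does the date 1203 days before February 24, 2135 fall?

Friday

Feb 24, 2135 is a Thursday.
1203 mod 7 = 6, so 1203 days before a Thursday is Thursday − 6 = Friday.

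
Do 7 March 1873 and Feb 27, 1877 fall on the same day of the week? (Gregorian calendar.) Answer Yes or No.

No

From Mar 7, 1873 to Feb 27, 1877 is 1453 days.
1453 mod 7 = 4, so they are different weekdays.
(Mar 7, 1873 is a Friday; Feb 27, 1877 is a Tuesday.)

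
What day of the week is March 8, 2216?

Friday

Doomsday rule: the anchor day for the 2200s is Friday. For year 16: 16÷12 = 1 r 4, and 4÷4 = 1, so 1+4+1 = 6.
Friday + 6 ≡ Thursday — that's 2216's doomsday.
In March the doomsday date is Mar 14.
Mar 8 is 6 days before Mar 14; 6 mod 7 = 6, so Thursday − 6 = Friday.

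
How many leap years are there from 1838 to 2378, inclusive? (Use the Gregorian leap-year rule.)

131

Multiples of 4 in [1838,2378]: 135.
Of those, multiples of 100: 5 (not leap unless ÷400).
Multiples of 400: 1.
Leap years = 135 − 5 + 1 = 131.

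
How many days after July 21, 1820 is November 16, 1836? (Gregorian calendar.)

5962

Jul 21, 1820 → Jul 21, 1821: 365 days.
Jul 21, 1821 → Jul 21, 1822: 365 days.
Jul 21, 1822 → Jul 21, 1823: 365 days.
Jul 21, 1823 → Jul 21, 1824: 366 days (Feb 29, 1824 is in that span).
Jul 21, 1824 → Jul 21, 1825: 365 days.
Jul 21, 1825 → Jul 21, 1826: 365 days.
Jul 21, 1826 → Jul 21, 1827: 365 days.
Jul 21, 1827 → Jul 21, 1828: 366 days (Feb 29, 1828 is in that span).
Jul 21, 1828 → Jul 21, 1829: 365 days.
Jul 21, 1829 → Jul 21, 1830: 365 days.
Jul 21, 1830 → Jul 21, 1831: 365 days.
Jul 21, 1831 → Jul 21, 1832: 366 days (Feb 29, 1832 is in that span).
Jul 21, 1832 → Jul 21, 1833: 365 days.
Jul 21, 1833 → Jul 21, 1834: 365 days.
Jul 21, 1834 → Jul 21, 1835: 365 days.
Jul 21, 1835 → Jul 21, 1836: 366 days (Feb 29, 1836 is in that span).
Jul 21, 1836 → Aug 21, 1836: 31 days (July has 31).
Aug 21, 1836 → Sep 21, 1836: 31 days (August has 31).
Sep 21, 1836 → Oct 21, 1836: 30 days (September has 30).
Oct 21, 1836 → Nov 16, 1836: 26 days.
Total: 5962 days.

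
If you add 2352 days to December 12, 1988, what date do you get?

+365 (one year) → Dec 12, 1989 (1987 left).
+365 (one year) → Dec 12, 1990 (1622 left).
+365 (one year) → Dec 12, 1991 (1257 left).
+366 (one year; includes Feb 29, 1992) → Dec 12, 1992 (891 left).
+365 (one year) → Dec 12, 1993 (526 left).
+365 (one year) → Dec 12, 1994 (161 left).
Dec has 31 days: +20 → Jan 1, 1995 (141 left).
Jan has 31 days: +31 → Feb 1, 1995 (110 left).
Feb has 28 days: +28 → Mar 1, 1995 (82 left).
Mar has 31 days: +31 → Apr 1, 1995 (51 left).
Apr has 30 days: +30 → May 1, 1995 (21 left).
+21 → May 22, 1995.

May 22, 1995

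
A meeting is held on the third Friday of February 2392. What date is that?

February 21, 2392

February 1, 2392 is a Saturday.
The first Friday is therefore February 7 (6 days later).
The third Friday is 7 + 2×7 = February 21.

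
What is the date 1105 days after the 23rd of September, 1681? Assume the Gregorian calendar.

October 2, 1684

+365 (one year) → Sep 23, 1682 (740 left).
+365 (one year) → Sep 23, 1683 (375 left).
Sep has 30 days: +8 → Oct 1, 1683 (367 left).
Oct has 31 days: +31 → Nov 1, 1683 (336 left).
Nov has 30 days: +30 → Dec 1, 1683 (306 left).
Dec has 31 days: +31 → Jan 1, 1684 (275 left).
Jan has 31 days: +31 → Feb 1, 1684 (244 left).
Feb has 29 days: +29 → Mar 1, 1684 (215 left).
Mar has 31 days: +31 → Apr 1, 1684 (184 left).
Apr has 30 days: +30 → May 1, 1684 (154 left).
May has 31 days: +31 → Jun 1, 1684 (123 left).
Jun has 30 days: +30 → Jul 1, 1684 (93 left).
Jul has 31 days: +31 → Aug 1, 1684 (62 left).
Aug has 31 days: +31 → Sep 1, 1684 (31 left).
Sep has 30 days: +30 → Oct 1, 1684 (1 left).
+1 → Oct 2, 1684.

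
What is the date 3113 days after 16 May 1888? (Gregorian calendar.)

+365 (one year) → May 16, 1889 (2748 left).
+365 (one year) → May 16, 1890 (2383 left).
+365 (one year) → May 16, 1891 (2018 left).
+366 (one year; includes Feb 29, 1892) → May 16, 1892 (1652 left).
+365 (one year) → May 16, 1893 (1287 left).
+365 (one year) → May 16, 1894 (922 left).
+365 (one year) → May 16, 1895 (557 left).
+366 (one year; includes Feb 29, 1896) → May 16, 1896 (191 left).
May has 31 days: +16 → Jun 1, 1896 (175 left).
Jun has 30 days: +30 → Jul 1, 1896 (145 left).
Jul has 31 days: +31 → Aug 1, 1896 (114 left).
Aug has 31 days: +31 → Sep 1, 1896 (83 left).
Sep has 30 days: +30 → Oct 1, 1896 (53 left).
Oct has 31 days: +31 → Nov 1, 1896 (22 left).
+22 → Nov 23, 1896.

November 23, 1896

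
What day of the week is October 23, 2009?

Friday

Doomsday rule: the anchor day for the 2000s is Tuesday. For year 09: 9÷12 = 0 r 9, and 9÷4 = 2, so 0+9+2 = 11.
Tuesday + 11 ≡ Saturday — that's 2009's doomsday.
In October the doomsday date is Oct 10.
Oct 23 is 13 days after Oct 10; 13 mod 7 = 6, so Saturday + 6 = Friday.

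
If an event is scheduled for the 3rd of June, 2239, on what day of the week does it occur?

Doomsday rule: the anchor day for the 2200s is Friday. For year 39: 39÷12 = 3 r 3, and 3÷4 = 0, so 3+3+0 = 6.
Friday + 6 ≡ Thursday — that's 2239's doomsday.
In June the doomsday date is Jun 6.
Jun 3 is 3 days before Jun 6; 3 mod 7 = 3, so Thursday − 3 = Monday.

Monday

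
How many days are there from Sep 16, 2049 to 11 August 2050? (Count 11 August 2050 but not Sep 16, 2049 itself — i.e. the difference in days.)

Sep 16, 2049 → Oct 16, 2049: 30 days (September has 30).
Oct 16, 2049 → Nov 16, 2049: 31 days (October has 31).
Nov 16, 2049 → Dec 16, 2049: 30 days (November has 30).
Dec 16, 2049 → Jan 16, 2050: 31 days (December has 31).
Jan 16, 2050 → Feb 16, 2050: 31 days (January has 31).
Feb 16, 2050 → Mar 16, 2050: 28 days (February has 28).
Mar 16, 2050 → Apr 16, 2050: 31 days (March has 31).
Apr 16, 2050 → May 16, 2050: 30 days (April has 30).
May 16, 2050 → Jun 16, 2050: 31 days (May has 31).
Jun 16, 2050 → Jul 16, 2050: 30 days (June has 30).
Jul 16, 2050 → Aug 11, 2050: 26 days.
Total: 329 days.

329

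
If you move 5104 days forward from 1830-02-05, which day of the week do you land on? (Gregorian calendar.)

Saturday

Feb 5, 1830 is a Friday.
5104 mod 7 = 1, so 5104 days after a Friday is Friday + 1 = Saturday.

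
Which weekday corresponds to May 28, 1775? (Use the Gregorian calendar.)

Doomsday rule: the anchor day for the 1700s is Sunday. For year 75: 75÷12 = 6 r 3, and 3÷4 = 0, so 6+3+0 = 9.
Sunday + 9 ≡ Tuesday — that's 1775's doomsday.
In May the doomsday date is May 9.
May 28 is 19 days after May 9; 19 mod 7 = 5, so Tuesday + 5 = Sunday.

Sunday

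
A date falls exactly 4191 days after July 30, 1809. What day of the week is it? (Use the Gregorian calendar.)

Jul 30, 1809 is a Sunday.
4191 mod 7 = 5, so 4191 days after a Sunday is Sunday + 5 = Friday.

Friday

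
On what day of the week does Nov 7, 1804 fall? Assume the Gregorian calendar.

Doomsday rule: the anchor day for the 1800s is Friday. For year 04: 4÷12 = 0 r 4, and 4÷4 = 1, so 0+4+1 = 5.
Friday + 5 ≡ Wednesday — that's 1804's doomsday.
In November the doomsday date is Nov 7.
Nov 7 is the doomsday itself: Wednesday.

Wednesday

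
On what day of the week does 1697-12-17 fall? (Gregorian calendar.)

Tuesday

Doomsday rule: the anchor day for the 1600s is Tuesday. For year 97: 97÷12 = 8 r 1, and 1÷4 = 0, so 8+1+0 = 9.
Tuesday + 9 ≡ Thursday — that's 1697's doomsday.
In December the doomsday date is Dec 12.
Dec 17 is 5 days after Dec 12; 5 mod 7 = 5, so Thursday + 5 = Tuesday.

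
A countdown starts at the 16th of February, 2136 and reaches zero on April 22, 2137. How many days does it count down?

431

Feb 16, 2136 → Feb 16, 2137: 366 days (Feb 29, 2136 is in that span).
Feb 16, 2137 → Mar 16, 2137: 28 days (February has 28).
Mar 16, 2137 → Apr 16, 2137: 31 days (March has 31).
Apr 16, 2137 → Apr 22, 2137: 6 days.
Total: 431 days.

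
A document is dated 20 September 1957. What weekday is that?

January 1, 1957 is a Tuesday.
Jan 1, 1957 → Feb 1, 1957: 31 days (January has 31).
Feb 1, 1957 → Mar 1, 1957: 28 days (February has 28).
Mar 1, 1957 → Apr 1, 1957: 31 days (March has 31).
Apr 1, 1957 → May 1, 1957: 30 days (April has 30).
May 1, 1957 → Jun 1, 1957: 31 days (May has 31).
Jun 1, 1957 → Jul 1, 1957: 30 days (June has 30).
Jul 1, 1957 → Aug 1, 1957: 31 days (July has 31).
Aug 1, 1957 → Sep 1, 1957: 31 days (August has 31).
Sep 1, 1957 → Sep 20, 1957: 19 days.
Total: 262 days.
262 mod 7 = 3, so Tuesday + 3 = Friday.

Friday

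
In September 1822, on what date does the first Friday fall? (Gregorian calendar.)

September 1, 1822 is a Sunday.
The first Friday is therefore September 6 (5 days later).

September 6, 1822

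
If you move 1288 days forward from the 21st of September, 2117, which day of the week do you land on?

Sep 21, 2117 is a Tuesday.
1288 mod 7 = 0, so 1288 days after a Tuesday is Tuesday + 0 = Tuesday.

Tuesday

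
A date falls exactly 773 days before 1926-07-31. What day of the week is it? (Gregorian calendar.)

Wednesday

First find the weekday of Jul 31, 1926. Doomsday rule: the anchor day for the 1900s is Wednesday. For year 26: 26÷12 = 2 r 2, and 2÷4 = 0, so 2+2+0 = 4.
Wednesday + 4 ≡ Sunday — that's 1926's doomsday.
In July the doomsday date is Jul 11.
Jul 31 is 20 days after Jul 11; 20 mod 7 = 6, so Sunday + 6 = Saturday.
773 mod 7 = 3, so 773 days before a Saturday is Saturday − 3 = Wednesday.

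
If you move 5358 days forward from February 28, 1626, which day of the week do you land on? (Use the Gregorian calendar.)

Tuesday

First find the weekday of Feb 28, 1626. Doomsday rule: the anchor day for the 1600s is Tuesday. For year 26: 26÷12 = 2 r 2, and 2÷4 = 0, so 2+2+0 = 4.
Tuesday + 4 ≡ Saturday — that's 1626's doomsday.
In February the doomsday date is Feb 28 (1626 is not a leap year).
Feb 28 is the doomsday itself: Saturday.
5358 mod 7 = 3, so 5358 days after a Saturday is Saturday + 3 = Tuesday.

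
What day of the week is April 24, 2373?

Tuesday

Doomsday rule: the anchor day for the 2300s is Wednesday. For year 73: 73÷12 = 6 r 1, and 1÷4 = 0, so 6+1+0 = 7.
Wednesday + 7 ≡ Wednesday — that's 2373's doomsday.
In April the doomsday date is Apr 4.
Apr 24 is 20 days after Apr 4; 20 mod 7 = 6, so Wednesday + 6 = Tuesday.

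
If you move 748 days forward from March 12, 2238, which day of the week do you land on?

First find the weekday of Mar 12, 2238. Doomsday rule: the anchor day for the 2200s is Friday. For year 38: 38÷12 = 3 r 2, and 2÷4 = 0, so 3+2+0 = 5.
Friday + 5 ≡ Wednesday — that's 2238's doomsday.
In March the doomsday date is Mar 14.
Mar 12 is 2 days before Mar 14; 2 mod 7 = 2, so Wednesday − 2 = Monday.
748 mod 7 = 6, so 748 days after a Monday is Monday + 6 = Sunday.

Sunday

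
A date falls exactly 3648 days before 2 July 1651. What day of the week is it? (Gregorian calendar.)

First find the weekday of Jul 2, 1651. Doomsday rule: the anchor day for the 1600s is Tuesday. For year 51: 51÷12 = 4 r 3, and 3÷4 = 0, so 4+3+0 = 7.
Tuesday + 7 ≡ Tuesday — that's 1651's doomsday.
In July the doomsday date is Jul 11.
Jul 2 is 9 days before Jul 11; 9 mod 7 = 2, so Tuesday − 2 = Sunday.
3648 mod 7 = 1, so 3648 days before a Sunday is Sunday − 1 = Saturday.

Saturday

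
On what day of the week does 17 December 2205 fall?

Tuesday

Doomsday rule: the anchor day for the 2200s is Friday. For year 05: 5÷12 = 0 r 5, and 5÷4 = 1, so 0+5+1 = 6.
Friday + 6 ≡ Thursday — that's 2205's doomsday.
In December the doomsday date is Dec 12.
Dec 17 is 5 days after Dec 12; 5 mod 7 = 5, so Thursday + 5 = Tuesday.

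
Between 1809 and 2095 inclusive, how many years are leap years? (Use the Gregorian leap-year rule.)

Multiples of 4 in [1809,2095]: 71.
Of those, multiples of 100: 2 (not leap unless ÷400).
Multiples of 400: 1.
Leap years = 71 − 2 + 1 = 70.

70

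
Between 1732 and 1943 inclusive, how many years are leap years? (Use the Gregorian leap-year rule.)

51

Multiples of 4 in [1732,1943]: 53.
Of those, multiples of 100: 2 (not leap unless ÷400).
Multiples of 400: 0.
Leap years = 53 − 2 + 0 = 51.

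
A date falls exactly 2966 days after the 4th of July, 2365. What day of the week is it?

First find the weekday of Jul 4, 2365. Doomsday rule: the anchor day for the 2300s is Wednesday. For year 65: 65÷12 = 5 r 5, and 5÷4 = 1, so 5+5+1 = 11.
Wednesday + 11 ≡ Sunday — that's 2365's doomsday.
In July the doomsday date is Jul 11.
Jul 4 is 7 days before Jul 11; 7 mod 7 = 0, so Sunday − 0 = Sunday.
2966 mod 7 = 5, so 2966 days after a Sunday is Sunday + 5 = Friday.

Friday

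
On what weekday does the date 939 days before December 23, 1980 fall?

Monday

Dec 23, 1980 is a Tuesday.
939 mod 7 = 1, so 939 days before a Tuesday is Tuesday − 1 = Monday.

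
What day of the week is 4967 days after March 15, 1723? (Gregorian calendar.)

Mar 15, 1723 is a Monday.
4967 mod 7 = 4, so 4967 days after a Monday is Monday + 4 = Friday.

Friday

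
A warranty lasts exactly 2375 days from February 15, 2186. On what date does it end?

+365 (one year) → Feb 15, 2187 (2010 left).
+365 (one year) → Feb 15, 2188 (1645 left).
+366 (one year; includes Feb 29, 2188) → Feb 15, 2189 (1279 left).
+365 (one year) → Feb 15, 2190 (914 left).
+365 (one year) → Feb 15, 2191 (549 left).
+365 (one year) → Feb 15, 2192 (184 left).
Feb has 29 days: +15 → Mar 1, 2192 (169 left).
Mar has 31 days: +31 → Apr 1, 2192 (138 left).
Apr has 30 days: +30 → May 1, 2192 (108 left).
May has 31 days: +31 → Jun 1, 2192 (77 left).
Jun has 30 days: +30 → Jul 1, 2192 (47 left).
Jul has 31 days: +31 → Aug 1, 2192 (16 left).
+16 → Aug 17, 2192.

August 17, 2192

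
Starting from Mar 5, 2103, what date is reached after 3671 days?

March 23, 2113

+366 (one year; includes Feb 29, 2104) → Mar 5, 2104 (3305 left).
+365 (one year) → Mar 5, 2105 (2940 left).
+365 (one year) → Mar 5, 2106 (2575 left).
+365 (one year) → Mar 5, 2107 (2210 left).
+366 (one year; includes Feb 29, 2108) → Mar 5, 2108 (1844 left).
+365 (one year) → Mar 5, 2109 (1479 left).
+365 (one year) → Mar 5, 2110 (1114 left).
+365 (one year) → Mar 5, 2111 (749 left).
+366 (one year; includes Feb 29, 2112) → Mar 5, 2112 (383 left).
Mar has 31 days: +27 → Apr 1, 2112 (356 left).
Apr has 30 days: +30 → May 1, 2112 (326 left).
May has 31 days: +31 → Jun 1, 2112 (295 left).
Jun has 30 days: +30 → Jul 1, 2112 (265 left).
Jul has 31 days: +31 → Aug 1, 2112 (234 left).
Aug has 31 days: +31 → Sep 1, 2112 (203 left).
Sep has 30 days: +30 → Oct 1, 2112 (173 left).
Oct has 31 days: +31 → Nov 1, 2112 (142 left).
Nov has 30 days: +30 → Dec 1, 2112 (112 left).
Dec has 31 days: +31 → Jan 1, 2113 (81 left).
Jan has 31 days: +31 → Feb 1, 2113 (50 left).
Feb has 28 days: +28 → Mar 1, 2113 (22 left).
+22 → Mar 23, 2113.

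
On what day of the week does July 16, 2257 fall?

Thursday

Doomsday rule: the anchor day for the 2200s is Friday. For year 57: 57÷12 = 4 r 9, and 9÷4 = 2, so 4+9+2 = 15.
Friday + 15 ≡ Saturday — that's 2257's doomsday.
In July the doomsday date is Jul 11.
Jul 16 is 5 days after Jul 11; 5 mod 7 = 5, so Saturday + 5 = Thursday.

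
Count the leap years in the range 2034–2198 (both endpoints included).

Multiples of 4 in [2034,2198]: 41.
Of those, multiples of 100: 1 (not leap unless ÷400).
Multiples of 400: 0.
Leap years = 41 − 1 + 0 = 40.

40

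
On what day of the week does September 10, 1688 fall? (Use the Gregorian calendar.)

Friday

Doomsday rule: the anchor day for the 1600s is Tuesday. For year 88: 88÷12 = 7 r 4, and 4÷4 = 1, so 7+4+1 = 12.
Tuesday + 12 ≡ Sunday — that's 1688's doomsday.
In September the doomsday date is Sep 5.
Sep 10 is 5 days after Sep 5; 5 mod 7 = 5, so Sunday + 5 = Friday.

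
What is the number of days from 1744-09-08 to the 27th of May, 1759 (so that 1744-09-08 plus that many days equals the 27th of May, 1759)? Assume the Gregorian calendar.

5374

Sep 8, 1744 → Sep 8, 1745: 365 days.
Sep 8, 1745 → Sep 8, 1746: 365 days.
Sep 8, 1746 → Sep 8, 1747: 365 days.
Sep 8, 1747 → Sep 8, 1748: 366 days (Feb 29, 1748 is in that span).
Sep 8, 1748 → Sep 8, 1749: 365 days.
Sep 8, 1749 → Sep 8, 1750: 365 days.
Sep 8, 1750 → Sep 8, 1751: 365 days.
Sep 8, 1751 → Sep 8, 1752: 366 days (Feb 29, 1752 is in that span).
Sep 8, 1752 → Sep 8, 1753: 365 days.
Sep 8, 1753 → Sep 8, 1754: 365 days.
Sep 8, 1754 → Sep 8, 1755: 365 days.
Sep 8, 1755 → Sep 8, 1756: 366 days (Feb 29, 1756 is in that span).
Sep 8, 1756 → Sep 8, 1757: 365 days.
Sep 8, 1757 → Sep 8, 1758: 365 days.
Sep 8, 1758 → Oct 8, 1758: 30 days (September has 30).
Oct 8, 1758 → Nov 8, 1758: 31 days (October has 31).
Nov 8, 1758 → Dec 8, 1758: 30 days (November has 30).
Dec 8, 1758 → Jan 8, 1759: 31 days (December has 31).
Jan 8, 1759 → Feb 8, 1759: 31 days (January has 31).
Feb 8, 1759 → Mar 8, 1759: 28 days (February has 28).
Mar 8, 1759 → Apr 8, 1759: 31 days (March has 31).
Apr 8, 1759 → May 8, 1759: 30 days (April has 30).
May 8, 1759 → May 27, 1759: 19 days.
Total: 5374 days.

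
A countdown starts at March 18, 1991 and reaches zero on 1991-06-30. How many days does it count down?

104

Mar 18, 1991 → Apr 18, 1991: 31 days (March has 31).
Apr 18, 1991 → May 18, 1991: 30 days (April has 30).
May 18, 1991 → Jun 18, 1991: 31 days (May has 31).
Jun 18, 1991 → Jun 30, 1991: 12 days.
Total: 104 days.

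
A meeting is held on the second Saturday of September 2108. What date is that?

September 8, 2108

September 1, 2108 is a Saturday.
The first Saturday is therefore September 1 (same day).
The second Saturday is 1 + 1×7 = September 8.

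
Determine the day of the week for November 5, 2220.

Sunday

Doomsday rule: the anchor day for the 2200s is Friday. For year 20: 20÷12 = 1 r 8, and 8÷4 = 2, so 1+8+2 = 11.
Friday + 11 ≡ Tuesday — that's 2220's doomsday.
In November the doomsday date is Nov 7.
Nov 5 is 2 days before Nov 7; 2 mod 7 = 2, so Tuesday − 2 = Sunday.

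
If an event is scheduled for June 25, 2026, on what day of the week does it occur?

January 1, 2026 is a Thursday.
Jan 1, 2026 → Feb 1, 2026: 31 days (January has 31).
Feb 1, 2026 → Mar 1, 2026: 28 days (February has 28).
Mar 1, 2026 → Apr 1, 2026: 31 days (March has 31).
Apr 1, 2026 → May 1, 2026: 30 days (April has 30).
May 1, 2026 → Jun 1, 2026: 31 days (May has 31).
Jun 1, 2026 → Jun 25, 2026: 24 days.
Total: 175 days.
175 mod 7 = 0, so Thursday + 0 = Thursday.

Thursday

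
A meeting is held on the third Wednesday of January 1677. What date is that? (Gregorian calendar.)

January 1, 1677 is a Friday.
The first Wednesday is therefore January 6 (5 days later).
The third Wednesday is 6 + 2×7 = January 20.

January 20, 1677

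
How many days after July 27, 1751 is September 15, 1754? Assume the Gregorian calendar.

Jul 27, 1751 → Jul 27, 1752: 366 days (Feb 29, 1752 is in that span).
Jul 27, 1752 → Jul 27, 1753: 365 days.
Jul 27, 1753 → Jul 27, 1754: 365 days.
Jul 27, 1754 → Aug 27, 1754: 31 days (July has 31).
Aug 27, 1754 → Sep 15, 1754: 19 days.
Total: 1146 days.

1146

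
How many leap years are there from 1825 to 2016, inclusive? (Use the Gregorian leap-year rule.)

47

Multiples of 4 in [1825,2016]: 48.
Of those, multiples of 100: 2 (not leap unless ÷400).
Multiples of 400: 1.
Leap years = 48 − 2 + 1 = 47.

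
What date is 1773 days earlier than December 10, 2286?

−365 (one year) → Dec 10, 2285 (1408 left).
−365 (one year) → Dec 10, 2284 (1043 left).
−366 (one year; includes Feb 29, 2284) → Dec 10, 2283 (677 left).
−365 (one year) → Dec 10, 2282 (312 left).
−10 → Nov 30, 2282 (end of Nov, 30 days; 302 left).
−30 → Oct 31, 2282 (end of Oct, 31 days; 272 left).
−31 → Sep 30, 2282 (end of Sep, 30 days; 241 left).
−30 → Aug 31, 2282 (end of Aug, 31 days; 211 left).
−31 → Jul 31, 2282 (end of Jul, 31 days; 180 left).
−31 → Jun 30, 2282 (end of Jun, 30 days; 149 left).
−30 → May 31, 2282 (end of May, 31 days; 119 left).
−31 → Apr 30, 2282 (end of Apr, 30 days; 88 left).
−30 → Mar 31, 2282 (end of Mar, 31 days; 58 left).
−31 → Feb 28, 2282 (end of Feb, 28 days; 27 left).
−27 → Feb 1, 2282.

February 1, 2282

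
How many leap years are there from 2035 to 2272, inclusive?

58

Multiples of 4 in [2035,2272]: 60.
Of those, multiples of 100: 2 (not leap unless ÷400).
Multiples of 400: 0.
Leap years = 60 − 2 + 0 = 58.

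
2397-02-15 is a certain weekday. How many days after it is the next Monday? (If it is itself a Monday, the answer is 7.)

2

Feb 15, 2397 is a Saturday.
From Saturday to the next Monday is 2 days.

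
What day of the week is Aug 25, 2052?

Doomsday rule: the anchor day for the 2000s is Tuesday. For year 52: 52÷12 = 4 r 4, and 4÷4 = 1, so 4+4+1 = 9.
Tuesday + 9 ≡ Thursday — that's 2052's doomsday.
In August the doomsday date is Aug 8.
Aug 25 is 17 days after Aug 8; 17 mod 7 = 3, so Thursday + 3 = Sunday.

Sunday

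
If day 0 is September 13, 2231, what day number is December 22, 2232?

466

Sep 13, 2231 → Sep 13, 2232: 366 days (Feb 29, 2232 is in that span).
Sep 13, 2232 → Oct 13, 2232: 30 days (September has 30).
Oct 13, 2232 → Nov 13, 2232: 31 days (October has 31).
Nov 13, 2232 → Dec 13, 2232: 30 days (November has 30).
Dec 13, 2232 → Dec 22, 2232: 9 days.
Total: 466 days.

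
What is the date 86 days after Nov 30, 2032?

Nov has 30 days: +1 → Dec 1, 2032 (85 left).
Dec has 31 days: +31 → Jan 1, 2033 (54 left).
Jan has 31 days: +31 → Feb 1, 2033 (23 left).
+23 → Feb 24, 2033.

February 24, 2033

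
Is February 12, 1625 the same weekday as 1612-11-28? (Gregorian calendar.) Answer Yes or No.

From Nov 28, 1612 to Feb 12, 1625 is 4459 days.
4459 mod 7 = 0, so they are the same weekday.
(Nov 28, 1612 is a Wednesday; Feb 12, 1625 is a Wednesday.)

Yes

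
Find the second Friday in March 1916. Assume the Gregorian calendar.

March 1, 1916 is a Wednesday.
The first Friday is therefore March 3 (2 days later).
The second Friday is 3 + 1×7 = March 10.

March 10, 1916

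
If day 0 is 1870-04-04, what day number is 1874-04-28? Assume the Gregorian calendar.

1485

Apr 4, 1870 → Apr 4, 1871: 365 days.
Apr 4, 1871 → Apr 4, 1872: 366 days (Feb 29, 1872 is in that span).
Apr 4, 1872 → Apr 4, 1873: 365 days.
Apr 4, 1873 → May 4, 1873: 30 days (April has 30).
May 4, 1873 → Jun 4, 1873: 31 days (May has 31).
Jun 4, 1873 → Jul 4, 1873: 30 days (June has 30).
Jul 4, 1873 → Aug 4, 1873: 31 days (July has 31).
Aug 4, 1873 → Sep 4, 1873: 31 days (August has 31).
Sep 4, 1873 → Oct 4, 1873: 30 days (September has 30).
Oct 4, 1873 → Nov 4, 1873: 31 days (October has 31).
Nov 4, 1873 → Dec 4, 1873: 30 days (November has 30).
Dec 4, 1873 → Jan 4, 1874: 31 days (December has 31).
Jan 4, 1874 → Feb 4, 1874: 31 days (January has 31).
Feb 4, 1874 → Mar 4, 1874: 28 days (February has 28).
Mar 4, 1874 → Apr 4, 1874: 31 days (March has 31).
Apr 4, 1874 → Apr 28, 1874: 24 days.
Total: 1485 days.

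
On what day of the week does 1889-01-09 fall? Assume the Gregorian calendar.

Doomsday rule: the anchor day for the 1800s is Friday. For year 89: 89÷12 = 7 r 5, and 5÷4 = 1, so 7+5+1 = 13.
Friday + 13 ≡ Thursday — that's 1889's doomsday.
In January the doomsday date is Jan 3 (1889 is not a leap year).
Jan 9 is 6 days after Jan 3; 6 mod 7 = 6, so Thursday + 6 = Wednesday.

Wednesday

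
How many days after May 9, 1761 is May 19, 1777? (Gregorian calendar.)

May 9, 1761 → May 9, 1762: 365 days.
May 9, 1762 → May 9, 1763: 365 days.
May 9, 1763 → May 9, 1764: 366 days (Feb 29, 1764 is in that span).
May 9, 1764 → May 9, 1765: 365 days.
May 9, 1765 → May 9, 1766: 365 days.
May 9, 1766 → May 9, 1767: 365 days.
May 9, 1767 → May 9, 1768: 366 days (Feb 29, 1768 is in that span).
May 9, 1768 → May 9, 1769: 365 days.
May 9, 1769 → May 9, 1770: 365 days.
May 9, 1770 → May 9, 1771: 365 days.
May 9, 1771 → May 9, 1772: 366 days (Feb 29, 1772 is in that span).
May 9, 1772 → May 9, 1773: 365 days.
May 9, 1773 → May 9, 1774: 365 days.
May 9, 1774 → May 9, 1775: 365 days.
May 9, 1775 → May 9, 1776: 366 days (Feb 29, 1776 is in that span).
May 9, 1776 → Jun 9, 1776: 31 days (May has 31).
Jun 9, 1776 → Jul 9, 1776: 30 days (June has 30).
Jul 9, 1776 → Aug 9, 1776: 31 days (July has 31).
Aug 9, 1776 → Sep 9, 1776: 31 days (August has 31).
Sep 9, 1776 → Oct 9, 1776: 30 days (September has 30).
Oct 9, 1776 → Nov 9, 1776: 31 days (October has 31).
Nov 9, 1776 → Dec 9, 1776: 30 days (November has 30).
Dec 9, 1776 → Jan 9, 1777: 31 days (December has 31).
Jan 9, 1777 → Feb 9, 1777: 31 days (January has 31).
Feb 9, 1777 → Mar 9, 1777: 28 days (February has 28).
Mar 9, 1777 → Apr 9, 1777: 31 days (March has 31).
Apr 9, 1777 → May 9, 1777: 30 days (April has 30).
May 9, 1777 → May 19, 1777: 10 days.
Total: 5854 days.

5854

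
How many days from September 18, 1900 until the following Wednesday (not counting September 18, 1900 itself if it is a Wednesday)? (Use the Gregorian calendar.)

1

Sep 18, 1900 is a Tuesday.
From Tuesday to the next Wednesday is 1 day.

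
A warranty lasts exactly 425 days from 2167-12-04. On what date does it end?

February 1, 2169

+366 (one year; includes Feb 29, 2168) → Dec 4, 2168 (59 left).
Dec has 31 days: +28 → Jan 1, 2169 (31 left).
Jan has 31 days: +31 → Feb 1, 2169 (0 left).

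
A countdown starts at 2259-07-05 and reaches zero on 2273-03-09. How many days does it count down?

4996

Jul 5, 2259 → Jul 5, 2260: 366 days (Feb 29, 2260 is in that span).
Jul 5, 2260 → Jul 5, 2261: 365 days.
Jul 5, 2261 → Jul 5, 2262: 365 days.
Jul 5, 2262 → Jul 5, 2263: 365 days.
Jul 5, 2263 → Jul 5, 2264: 366 days (Feb 29, 2264 is in that span).
Jul 5, 2264 → Jul 5, 2265: 365 days.
Jul 5, 2265 → Jul 5, 2266: 365 days.
Jul 5, 2266 → Jul 5, 2267: 365 days.
Jul 5, 2267 → Jul 5, 2268: 366 days (Feb 29, 2268 is in that span).
Jul 5, 2268 → Jul 5, 2269: 365 days.
Jul 5, 2269 → Jul 5, 2270: 365 days.
Jul 5, 2270 → Jul 5, 2271: 365 days.
Jul 5, 2271 → Jul 5, 2272: 366 days (Feb 29, 2272 is in that span).
Jul 5, 2272 → Aug 5, 2272: 31 days (July has 31).
Aug 5, 2272 → Sep 5, 2272: 31 days (August has 31).
Sep 5, 2272 → Oct 5, 2272: 30 days (September has 30).
Oct 5, 2272 → Nov 5, 2272: 31 days (October has 31).
Nov 5, 2272 → Dec 5, 2272: 30 days (November has 30).
Dec 5, 2272 → Jan 5, 2273: 31 days (December has 31).
Jan 5, 2273 → Feb 5, 2273: 31 days (January has 31).
Feb 5, 2273 → Mar 5, 2273: 28 days (February has 28).
Mar 5, 2273 → Mar 9, 2273: 4 days.
Total: 4996 days.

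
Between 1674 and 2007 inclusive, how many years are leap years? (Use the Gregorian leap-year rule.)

80

Multiples of 4 in [1674,2007]: 83.
Of those, multiples of 100: 4 (not leap unless ÷400).
Multiples of 400: 1.
Leap years = 83 − 4 + 1 = 80.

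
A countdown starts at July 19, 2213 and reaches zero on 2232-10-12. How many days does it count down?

7025

Jul 19, 2213 → Jul 19, 2214: 365 days.
Jul 19, 2214 → Jul 19, 2215: 365 days.
Jul 19, 2215 → Jul 19, 2216: 366 days (Feb 29, 2216 is in that span).
Jul 19, 2216 → Jul 19, 2217: 365 days.
Jul 19, 2217 → Jul 19, 2218: 365 days.
Jul 19, 2218 → Jul 19, 2219: 365 days.
Jul 19, 2219 → Jul 19, 2220: 366 days (Feb 29, 2220 is in that span).
Jul 19, 2220 → Jul 19, 2221: 365 days.
Jul 19, 2221 → Jul 19, 2222: 365 days.
Jul 19, 2222 → Jul 19, 2223: 365 days.
Jul 19, 2223 → Jul 19, 2224: 366 days (Feb 29, 2224 is in that span).
Jul 19, 2224 → Jul 19, 2225: 365 days.
Jul 19, 2225 → Jul 19, 2226: 365 days.
Jul 19, 2226 → Jul 19, 2227: 365 days.
Jul 19, 2227 → Jul 19, 2228: 366 days (Feb 29, 2228 is in that span).
Jul 19, 2228 → Jul 19, 2229: 365 days.
Jul 19, 2229 → Jul 19, 2230: 365 days.
Jul 19, 2230 → Jul 19, 2231: 365 days.
Jul 19, 2231 → Jul 19, 2232: 366 days (Feb 29, 2232 is in that span).
Jul 19, 2232 → Aug 19, 2232: 31 days (July has 31).
Aug 19, 2232 → Sep 19, 2232: 31 days (August has 31).
Sep 19, 2232 → Oct 12, 2232: 23 days.
Total: 7025 days.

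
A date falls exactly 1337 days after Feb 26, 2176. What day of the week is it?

First find the weekday of Feb 26, 2176. Doomsday rule: the anchor day for the 2100s is Sunday. For year 76: 76÷12 = 6 r 4, and 4÷4 = 1, so 6+4+1 = 11.
Sunday + 11 ≡ Thursday — that's 2176's doomsday.
In February the doomsday date is Feb 29 (2176 is a leap year (divisible by 4)).
Feb 26 is 3 days before Feb 29; 3 mod 7 = 3, so Thursday − 3 = Monday.
1337 mod 7 = 0, so 1337 days after a Monday is Monday + 0 = Monday.

Monday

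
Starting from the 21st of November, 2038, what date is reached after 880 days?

April 19, 2041

+365 (one year) → Nov 21, 2039 (515 left).
+366 (one year; includes Feb 29, 2040) → Nov 21, 2040 (149 left).
Nov has 30 days: +10 → Dec 1, 2040 (139 left).
Dec has 31 days: +31 → Jan 1, 2041 (108 left).
Jan has 31 days: +31 → Feb 1, 2041 (77 left).
Feb has 28 days: +28 → Mar 1, 2041 (49 left).
Mar has 31 days: +31 → Apr 1, 2041 (18 left).
+18 → Apr 19, 2041.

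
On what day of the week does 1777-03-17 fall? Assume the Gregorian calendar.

Doomsday rule: the anchor day for the 1700s is Sunday. For year 77: 77÷12 = 6 r 5, and 5÷4 = 1, so 6+5+1 = 12.
Sunday + 12 ≡ Friday — that's 1777's doomsday.
In March the doomsday date is Mar 14.
Mar 17 is 3 days after Mar 14; 3 mod 7 = 3, so Friday + 3 = Monday.

Monday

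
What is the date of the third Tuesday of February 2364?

February 18, 2364

February 1, 2364 is a Saturday.
The first Tuesday is therefore February 4 (3 days later).
The third Tuesday is 4 + 2×7 = February 18.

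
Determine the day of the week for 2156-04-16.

Friday

Doomsday rule: the anchor day for the 2100s is Sunday. For year 56: 56÷12 = 4 r 8, and 8÷4 = 2, so 4+8+2 = 14.
Sunday + 14 ≡ Sunday — that's 2156's doomsday.
In April the doomsday date is Apr 4.
Apr 16 is 12 days after Apr 4; 12 mod 7 = 5, so Sunday + 5 = Friday.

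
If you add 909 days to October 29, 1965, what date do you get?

+365 (one year) → Oct 29, 1966 (544 left).
+365 (one year) → Oct 29, 1967 (179 left).
Oct has 31 days: +3 → Nov 1, 1967 (176 left).
Nov has 30 days: +30 → Dec 1, 1967 (146 left).
Dec has 31 days: +31 → Jan 1, 1968 (115 left).
Jan has 31 days: +31 → Feb 1, 1968 (84 left).
Feb has 29 days: +29 → Mar 1, 1968 (55 left).
Mar has 31 days: +31 → Apr 1, 1968 (24 left).
+24 → Apr 25, 1968.

April 25, 1968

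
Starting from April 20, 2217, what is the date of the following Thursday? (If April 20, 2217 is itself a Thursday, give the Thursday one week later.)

Apr 20, 2217 is a Sunday.
From Sunday to the next Thursday is 4 days.
Apr 20, 2217 + 4 = Apr 24, 2217.

April 24, 2217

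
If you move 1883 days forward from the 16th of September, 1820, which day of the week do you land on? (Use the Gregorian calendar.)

Saturday

Sep 16, 1820 is a Saturday.
1883 mod 7 = 0, so 1883 days after a Saturday is Saturday + 0 = Saturday.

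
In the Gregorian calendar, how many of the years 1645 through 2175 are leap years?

Multiples of 4 in [1645,2175]: 132.
Of those, multiples of 100: 5 (not leap unless ÷400).
Multiples of 400: 1.
Leap years = 132 − 5 + 1 = 128.

128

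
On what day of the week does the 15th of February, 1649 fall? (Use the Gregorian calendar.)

Doomsday rule: the anchor day for the 1600s is Tuesday. For year 49: 49÷12 = 4 r 1, and 1÷4 = 0, so 4+1+0 = 5.
Tuesday + 5 ≡ Sunday — that's 1649's doomsday.
In February the doomsday date is Feb 28 (1649 is not a leap year).
Feb 15 is 13 days before Feb 28; 13 mod 7 = 6, so Sunday − 6 = Monday.

Monday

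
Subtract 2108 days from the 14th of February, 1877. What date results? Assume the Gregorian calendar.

−366 (one year; includes Feb 29, 1876) → Feb 14, 1876 (1742 left).
−365 (one year) → Feb 14, 1875 (1377 left).
−365 (one year) → Feb 14, 1874 (1012 left).
−365 (one year) → Feb 14, 1873 (647 left).
−366 (one year; includes Feb 29, 1872) → Feb 14, 1872 (281 left).
−14 → Jan 31, 1872 (end of Jan, 31 days; 267 left).
−31 → Dec 31, 1871 (end of Dec, 31 days; 236 left).
−31 → Nov 30, 1871 (end of Nov, 30 days; 205 left).
−30 → Oct 31, 1871 (end of Oct, 31 days; 175 left).
−31 → Sep 30, 1871 (end of Sep, 30 days; 144 left).
−30 → Aug 31, 1871 (end of Aug, 31 days; 114 left).
−31 → Jul 31, 1871 (end of Jul, 31 days; 83 left).
−31 → Jun 30, 1871 (end of Jun, 30 days; 52 left).
−30 → May 31, 1871 (end of May, 31 days; 22 left).
−22 → May 9, 1871.

May 9, 1871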